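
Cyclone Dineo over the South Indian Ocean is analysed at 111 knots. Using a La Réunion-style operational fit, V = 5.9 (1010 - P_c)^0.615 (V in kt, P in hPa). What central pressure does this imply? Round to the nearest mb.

ΔP = (V / 5.9)^(1/0.615) = (111/5.9)^1.626.
111/5.9 = 18.814; 18.814^1.626 ≈ 118.12 mb.
P_c = 1010 − 118.12 = 891.88 ≈ 892 mb.

892 mb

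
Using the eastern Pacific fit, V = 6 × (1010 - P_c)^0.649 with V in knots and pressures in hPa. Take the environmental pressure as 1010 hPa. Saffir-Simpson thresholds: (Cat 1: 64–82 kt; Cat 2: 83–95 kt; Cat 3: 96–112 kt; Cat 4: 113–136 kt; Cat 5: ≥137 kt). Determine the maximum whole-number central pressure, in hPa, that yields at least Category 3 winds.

Category 3 begins at V = 96 kt.
Required ΔP = (96/6)^(1/0.649) = 16.000^1.541 ≈ 71.67 hPa.
P_c ≤ 1010 − 71.67 = 938.33, so the highest integer P_c is 938 hPa.

938 hPa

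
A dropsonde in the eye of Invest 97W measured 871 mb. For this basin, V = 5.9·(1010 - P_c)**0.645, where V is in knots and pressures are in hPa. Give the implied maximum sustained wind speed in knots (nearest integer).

142 kt

ΔP = 1010 − 871 = 139 mb.
139^0.645 ≈ 24.113.
V ≈ 5.9 × 24.113 ≈ 142.3 kt.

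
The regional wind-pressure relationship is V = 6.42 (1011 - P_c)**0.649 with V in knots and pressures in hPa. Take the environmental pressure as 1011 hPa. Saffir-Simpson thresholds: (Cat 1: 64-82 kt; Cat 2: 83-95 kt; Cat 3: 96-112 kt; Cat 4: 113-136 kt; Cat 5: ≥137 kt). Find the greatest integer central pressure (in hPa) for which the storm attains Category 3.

Category 3 begins at V = 96 kt.
Required ΔP = (96/6.42)^(1/0.649) = 14.953^1.541 ≈ 64.58 hPa.
P_c ≤ 1011 − 64.58 = 946.42, so the highest integer P_c is 946 hPa.

946 hPa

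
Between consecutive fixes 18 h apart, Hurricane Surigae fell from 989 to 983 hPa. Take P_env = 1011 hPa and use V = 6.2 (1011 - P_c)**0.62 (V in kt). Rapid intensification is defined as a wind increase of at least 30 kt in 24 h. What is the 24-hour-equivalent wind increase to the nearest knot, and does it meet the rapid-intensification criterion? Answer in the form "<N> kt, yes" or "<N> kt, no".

V₁: ΔP = 22, V ≈ 6.2 × 22^0.62 ≈ 42.14 kt.
V₂: ΔP = 28, V ≈ 6.2 × 28^0.62 ≈ 48.94 kt.
ΔV over 18 h = 6.80 kt → 24 h equivalent = 6.80 × 24/18 ≈ 9.07 kt.
9 kt < 30 kt ⇒ not rapid intensification.

9 kt, no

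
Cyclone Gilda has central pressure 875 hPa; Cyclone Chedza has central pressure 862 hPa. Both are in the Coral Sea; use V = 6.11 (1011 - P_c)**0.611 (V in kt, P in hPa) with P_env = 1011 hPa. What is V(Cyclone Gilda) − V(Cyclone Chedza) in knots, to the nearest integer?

Cyclone Gilda: ΔP = 136; V ≈ 6.11 × 136^0.611 ≈ 122.92 kt.
Cyclone Chedza: ΔP = 149; V ≈ 6.11 × 149^0.611 ≈ 129.97 kt.
Difference ≈ 122.92 − 129.97 = -7.05 → -7 kt.

-7 kt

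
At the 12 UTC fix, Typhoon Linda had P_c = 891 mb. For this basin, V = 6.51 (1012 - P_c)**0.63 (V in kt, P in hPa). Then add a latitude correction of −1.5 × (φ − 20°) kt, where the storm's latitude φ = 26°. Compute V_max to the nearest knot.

125 kt

ΔP = 1012 − 891 = 121 mb.
121^0.63 ≈ 20.519.
V ≈ 6.51 × 20.519 ≈ 133.6 kt.
Latitude correction: −1.5 × (26 − 20) = -9 kt.
Corrected V ≈ 124.6 kt → 125 kt.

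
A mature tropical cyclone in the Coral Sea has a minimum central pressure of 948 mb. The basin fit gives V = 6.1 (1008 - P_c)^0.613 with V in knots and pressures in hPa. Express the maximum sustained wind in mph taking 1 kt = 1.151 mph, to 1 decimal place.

ΔP = 1008 − 948 = 60 mb.
V ≈ 6.1 × 60^0.613 = 6.1 × 12.303 ≈ 75.048 kt.
75.048 × 1.151 ≈ 86.38 mph → 86.4 mph.

86.4 mph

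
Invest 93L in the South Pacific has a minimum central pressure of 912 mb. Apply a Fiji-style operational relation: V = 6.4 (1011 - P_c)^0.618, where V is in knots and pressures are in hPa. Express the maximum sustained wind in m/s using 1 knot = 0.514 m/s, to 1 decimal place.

56.3 m/s

ΔP = 1011 − 912 = 99 mb.
V ≈ 6.4 × 99^0.618 = 6.4 × 17.112 ≈ 109.517 kt.
109.517 × 0.514 ≈ 56.29 m/s → 56.3 m/s.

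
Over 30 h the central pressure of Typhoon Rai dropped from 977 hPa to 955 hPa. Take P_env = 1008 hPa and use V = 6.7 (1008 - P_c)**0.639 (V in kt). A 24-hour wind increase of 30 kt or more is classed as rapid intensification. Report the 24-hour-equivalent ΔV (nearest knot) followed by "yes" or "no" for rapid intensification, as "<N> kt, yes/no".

20 kt, no

V₁: ΔP = 31, V ≈ 6.7 × 31^0.639 ≈ 60.12 kt.
V₂: ΔP = 53, V ≈ 6.7 × 53^0.639 ≈ 84.70 kt.
ΔV over 30 h = 24.58 kt → 24 h equivalent = 24.58 × 24/30 ≈ 19.66 kt.
20 kt < 30 kt ⇒ not rapid intensification.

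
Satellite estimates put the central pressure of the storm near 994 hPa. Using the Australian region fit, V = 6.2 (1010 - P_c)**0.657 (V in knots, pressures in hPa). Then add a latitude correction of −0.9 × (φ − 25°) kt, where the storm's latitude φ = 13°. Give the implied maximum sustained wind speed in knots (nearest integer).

49 kt

ΔP = 1010 − 994 = 16 hPa.
16^0.657 ≈ 6.182.
V ≈ 6.2 × 6.182 ≈ 38.3 kt.
Latitude correction: −0.9 × (13 − 25) = 10.8 kt.
Corrected V ≈ 49.1 kt → 49 kt.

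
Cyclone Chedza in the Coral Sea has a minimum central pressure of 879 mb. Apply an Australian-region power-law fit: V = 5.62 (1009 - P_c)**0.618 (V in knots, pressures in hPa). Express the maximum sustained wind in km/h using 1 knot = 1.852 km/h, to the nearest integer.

211 km/h

ΔP = 1009 − 879 = 130 mb.
V ≈ 5.62 × 130^0.618 = 5.62 × 20.250 ≈ 113.803 kt.
113.803 × 1.852 ≈ 210.76 km/h → 211 km/h.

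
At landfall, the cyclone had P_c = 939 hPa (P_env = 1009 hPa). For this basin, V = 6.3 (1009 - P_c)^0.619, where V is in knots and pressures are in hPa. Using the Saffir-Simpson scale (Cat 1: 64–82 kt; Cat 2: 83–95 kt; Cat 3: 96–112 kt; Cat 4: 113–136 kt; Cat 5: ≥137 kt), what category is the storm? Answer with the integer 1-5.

2

ΔP = 1009 − 939 = 70 hPa.
V ≈ 6.3 × 70^0.619 = 6.3 × 13.87 ≈ 87 kt.
87 kt falls in the Category 2 band.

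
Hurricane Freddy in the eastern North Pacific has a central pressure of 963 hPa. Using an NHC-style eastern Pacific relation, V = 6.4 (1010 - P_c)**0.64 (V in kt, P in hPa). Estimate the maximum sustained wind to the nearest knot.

75 kt

ΔP = 1010 − 963 = 47 hPa.
47^0.64 ≈ 11.753.
V ≈ 6.4 × 11.753 ≈ 75.2 kt.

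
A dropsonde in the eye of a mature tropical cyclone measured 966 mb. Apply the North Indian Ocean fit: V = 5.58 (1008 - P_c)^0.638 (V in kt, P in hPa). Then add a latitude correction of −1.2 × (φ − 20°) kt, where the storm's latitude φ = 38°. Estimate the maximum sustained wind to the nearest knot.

ΔP = 1008 − 966 = 42 mb.
42^0.638 ≈ 10.855.
V ≈ 5.58 × 10.855 ≈ 60.6 kt.
Latitude correction: −1.2 × (38 − 20) = -21.6 kt.
Corrected V ≈ 39 kt → 39 kt.

39 kt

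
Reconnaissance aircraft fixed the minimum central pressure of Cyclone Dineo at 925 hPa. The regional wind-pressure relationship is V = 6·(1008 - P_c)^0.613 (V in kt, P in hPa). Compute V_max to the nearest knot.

90 kt

ΔP = 1008 − 925 = 83 hPa.
83^0.613 ≈ 15.010.
V ≈ 6 × 15.010 ≈ 90.1 kt.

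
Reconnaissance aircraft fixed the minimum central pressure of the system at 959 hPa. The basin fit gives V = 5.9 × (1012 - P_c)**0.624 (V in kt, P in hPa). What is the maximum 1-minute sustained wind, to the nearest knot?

ΔP = 1012 − 959 = 53 hPa.
53^0.624 ≈ 11.911.
V ≈ 5.9 × 11.911 ≈ 70.3 kt.

70 kt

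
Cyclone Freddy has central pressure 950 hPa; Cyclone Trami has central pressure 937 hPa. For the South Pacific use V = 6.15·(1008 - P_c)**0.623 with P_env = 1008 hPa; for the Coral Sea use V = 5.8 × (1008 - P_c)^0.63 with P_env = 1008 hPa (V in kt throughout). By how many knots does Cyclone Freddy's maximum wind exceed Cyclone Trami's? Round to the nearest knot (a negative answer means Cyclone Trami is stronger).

Cyclone Freddy: ΔP = 58; V ≈ 6.15 × 58^0.623 ≈ 77.18 kt.
Cyclone Trami: ΔP = 71; V ≈ 5.8 × 71^0.63 ≈ 85.06 kt.
Difference ≈ 77.18 − 85.06 = -7.88 → -8 kt.

-8 kt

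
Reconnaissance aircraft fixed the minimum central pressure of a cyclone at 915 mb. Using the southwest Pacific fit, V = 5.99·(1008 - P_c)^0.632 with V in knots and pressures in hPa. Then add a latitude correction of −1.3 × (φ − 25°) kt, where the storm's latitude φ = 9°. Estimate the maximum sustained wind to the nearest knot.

ΔP = 1008 − 915 = 93 mb.
93^0.632 ≈ 17.542.
V ≈ 5.99 × 17.542 ≈ 105.1 kt.
Latitude correction: −1.3 × (9 − 25) = 20.8 kt.
Corrected V ≈ 125.9 kt → 126 kt.

126 kt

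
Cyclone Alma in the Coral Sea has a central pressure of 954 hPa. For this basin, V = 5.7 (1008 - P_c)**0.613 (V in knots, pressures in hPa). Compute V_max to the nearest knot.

66 kt

ΔP = 1008 − 954 = 54 hPa.
54^0.613 ≈ 11.533.
V ≈ 5.7 × 11.533 ≈ 65.7 kt.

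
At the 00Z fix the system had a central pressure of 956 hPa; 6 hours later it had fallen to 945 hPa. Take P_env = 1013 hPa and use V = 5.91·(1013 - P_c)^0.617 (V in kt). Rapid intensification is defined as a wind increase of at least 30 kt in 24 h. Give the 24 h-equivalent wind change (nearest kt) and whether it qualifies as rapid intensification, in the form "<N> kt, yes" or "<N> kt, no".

V₁: ΔP = 57, V ≈ 5.91 × 57^0.617 ≈ 71.61 kt.
V₂: ΔP = 68, V ≈ 5.91 × 68^0.617 ≈ 79.84 kt.
ΔV over 6 h = 8.23 kt → 24 h equivalent = 8.23 × 24/6 ≈ 32.92 kt.
33 kt ≥ 30 kt ⇒ rapid intensification.

33 kt, yes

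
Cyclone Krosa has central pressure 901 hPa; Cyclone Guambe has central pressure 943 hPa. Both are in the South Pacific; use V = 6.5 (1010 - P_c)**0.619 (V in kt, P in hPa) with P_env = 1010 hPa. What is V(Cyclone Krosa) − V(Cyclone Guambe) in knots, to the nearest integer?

31 kt

Cyclone Krosa: ΔP = 109; V ≈ 6.5 × 109^0.619 ≈ 118.60 kt.
Cyclone Guambe: ΔP = 67; V ≈ 6.5 × 67^0.619 ≈ 87.75 kt.
Difference ≈ 118.60 − 87.75 = 30.85 → 31 kt.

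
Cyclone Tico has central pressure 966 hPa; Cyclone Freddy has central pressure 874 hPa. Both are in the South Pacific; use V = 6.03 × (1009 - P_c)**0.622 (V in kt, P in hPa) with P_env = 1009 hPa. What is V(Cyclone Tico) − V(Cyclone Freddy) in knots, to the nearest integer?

Cyclone Tico: ΔP = 43; V ≈ 6.03 × 43^0.622 ≈ 62.57 kt.
Cyclone Freddy: ΔP = 135; V ≈ 6.03 × 135^0.622 ≈ 127.46 kt.
Difference ≈ 62.57 − 127.46 = -64.89 → -65 kt.

-65 kt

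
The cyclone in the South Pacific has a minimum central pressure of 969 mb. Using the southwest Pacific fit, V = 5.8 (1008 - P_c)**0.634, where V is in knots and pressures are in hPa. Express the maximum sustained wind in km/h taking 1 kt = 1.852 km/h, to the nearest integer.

ΔP = 1008 − 969 = 39 mb.
V ≈ 5.8 × 39^0.634 = 5.8 × 10.203 ≈ 59.178 kt.
59.178 × 1.852 ≈ 109.60 km/h → 110 km/h.

110 km/h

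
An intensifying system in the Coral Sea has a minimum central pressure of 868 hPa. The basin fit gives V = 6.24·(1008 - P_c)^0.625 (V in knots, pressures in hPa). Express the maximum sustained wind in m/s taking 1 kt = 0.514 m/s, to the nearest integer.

70 m/s

ΔP = 1008 − 868 = 140 hPa.
V ≈ 6.24 × 140^0.625 = 6.24 × 21.945 ≈ 136.935 kt.
136.935 × 0.514 ≈ 70.38 m/s → 70 m/s.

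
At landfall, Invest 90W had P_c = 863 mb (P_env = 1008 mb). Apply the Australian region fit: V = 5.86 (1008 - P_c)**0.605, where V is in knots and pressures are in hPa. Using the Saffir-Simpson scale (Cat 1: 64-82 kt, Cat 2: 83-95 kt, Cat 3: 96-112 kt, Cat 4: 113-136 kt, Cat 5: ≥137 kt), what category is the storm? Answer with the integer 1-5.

4

ΔP = 1008 − 863 = 145 mb.
V ≈ 5.86 × 145^0.605 = 5.86 × 20.31 ≈ 119 kt.
119 kt falls in the Category 4 band.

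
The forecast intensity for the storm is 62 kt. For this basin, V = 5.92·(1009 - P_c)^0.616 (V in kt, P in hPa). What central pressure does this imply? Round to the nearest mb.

ΔP = (V / 5.92)^(1/0.616) = (62/5.92)^1.623.
62/5.92 = 10.473; 10.473^1.623 ≈ 45.29 mb.
P_c = 1009 − 45.29 = 963.71 ≈ 964 mb.

964 mb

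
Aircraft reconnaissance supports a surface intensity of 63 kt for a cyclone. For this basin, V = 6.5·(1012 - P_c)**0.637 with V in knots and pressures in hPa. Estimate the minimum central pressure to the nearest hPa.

ΔP = (V / 6.5)^(1/0.637) = (63/6.5)^1.570.
63/6.5 = 9.692; 9.692^1.570 ≈ 35.36 hPa.
P_c = 1012 − 35.36 = 976.64 ≈ 977 hPa.

977 hPa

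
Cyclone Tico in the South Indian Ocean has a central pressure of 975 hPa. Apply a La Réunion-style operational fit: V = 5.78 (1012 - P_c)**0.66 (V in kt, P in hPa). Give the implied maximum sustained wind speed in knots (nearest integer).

ΔP = 1012 − 975 = 37 hPa.
37^0.66 ≈ 10.840.
V ≈ 5.78 × 10.840 ≈ 62.7 kt.

63 kt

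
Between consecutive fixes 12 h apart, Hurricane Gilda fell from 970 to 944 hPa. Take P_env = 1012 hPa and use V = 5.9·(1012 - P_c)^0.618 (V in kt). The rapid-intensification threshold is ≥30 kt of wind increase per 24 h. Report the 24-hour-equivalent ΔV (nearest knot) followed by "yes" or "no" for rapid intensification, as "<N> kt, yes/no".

V₁: ΔP = 42, V ≈ 5.9 × 42^0.618 ≈ 59.43 kt.
V₂: ΔP = 68, V ≈ 5.9 × 68^0.618 ≈ 80.05 kt.
ΔV over 12 h = 20.62 kt → 24 h equivalent = 20.62 × 24/12 ≈ 41.24 kt.
41 kt ≥ 30 kt ⇒ rapid intensification.

41 kt, yes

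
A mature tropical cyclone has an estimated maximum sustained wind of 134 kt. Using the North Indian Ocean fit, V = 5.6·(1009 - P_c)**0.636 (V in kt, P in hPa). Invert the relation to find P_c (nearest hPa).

ΔP = (V / 5.6)^(1/0.636) = (134/5.6)^1.572.
134/5.6 = 23.929; 23.929^1.572 ≈ 147.27 hPa.
P_c = 1009 − 147.27 = 861.73 ≈ 862 hPa.

862 hPa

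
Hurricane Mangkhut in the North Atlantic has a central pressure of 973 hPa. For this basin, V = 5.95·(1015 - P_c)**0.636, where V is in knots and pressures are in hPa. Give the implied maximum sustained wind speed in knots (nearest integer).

ΔP = 1015 − 973 = 42 hPa.
42^0.636 ≈ 10.774.
V ≈ 5.95 × 10.774 ≈ 64.1 kt.

64 kt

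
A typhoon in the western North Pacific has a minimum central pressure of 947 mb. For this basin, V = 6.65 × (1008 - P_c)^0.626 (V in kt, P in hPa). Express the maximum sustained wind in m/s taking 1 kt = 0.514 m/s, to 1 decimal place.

ΔP = 1008 − 947 = 61 mb.
V ≈ 6.65 × 61^0.626 = 6.65 × 13.110 ≈ 87.184 kt.
87.184 × 0.514 ≈ 44.81 m/s → 44.8 m/s.

44.8 m/s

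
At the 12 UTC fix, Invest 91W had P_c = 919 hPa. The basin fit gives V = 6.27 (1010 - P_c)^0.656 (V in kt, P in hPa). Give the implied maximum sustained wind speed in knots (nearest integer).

ΔP = 1010 − 919 = 91 hPa.
91^0.656 ≈ 19.281.
V ≈ 6.27 × 19.281 ≈ 120.9 kt.

121 kt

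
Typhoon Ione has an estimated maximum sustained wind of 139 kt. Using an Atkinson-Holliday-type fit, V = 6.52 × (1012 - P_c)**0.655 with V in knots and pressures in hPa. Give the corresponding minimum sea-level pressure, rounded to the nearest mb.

905 mb

ΔP = (V / 6.52)^(1/0.655) = (139/6.52)^1.527.
139/6.52 = 21.319; 21.319^1.527 ≈ 106.82 mb.
P_c = 1012 − 106.82 = 905.18 ≈ 905 mb.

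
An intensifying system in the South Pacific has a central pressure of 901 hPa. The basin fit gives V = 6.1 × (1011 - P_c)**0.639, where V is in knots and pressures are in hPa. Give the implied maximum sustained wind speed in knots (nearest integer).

123 kt

ΔP = 1011 − 901 = 110 hPa.
110^0.639 ≈ 20.158.
V ≈ 6.1 × 20.158 ≈ 123.0 kt.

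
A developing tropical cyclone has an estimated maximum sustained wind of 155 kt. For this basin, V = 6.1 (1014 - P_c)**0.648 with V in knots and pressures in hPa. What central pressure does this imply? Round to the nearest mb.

867 mb

ΔP = (V / 6.1)^(1/0.648) = (155/6.1)^1.543.
155/6.1 = 25.410; 25.410^1.543 ≈ 147.30 mb.
P_c = 1014 − 147.30 = 866.70 ≈ 867 mb.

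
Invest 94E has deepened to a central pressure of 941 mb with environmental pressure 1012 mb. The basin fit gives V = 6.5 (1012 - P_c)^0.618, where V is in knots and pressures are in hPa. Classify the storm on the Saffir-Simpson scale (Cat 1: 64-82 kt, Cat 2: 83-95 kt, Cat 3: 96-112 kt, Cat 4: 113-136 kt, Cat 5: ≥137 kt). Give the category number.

ΔP = 1012 − 941 = 71 mb.
V ≈ 6.5 × 71^0.618 = 6.5 × 13.93 ≈ 91 kt.
91 kt falls in the Category 2 band.

2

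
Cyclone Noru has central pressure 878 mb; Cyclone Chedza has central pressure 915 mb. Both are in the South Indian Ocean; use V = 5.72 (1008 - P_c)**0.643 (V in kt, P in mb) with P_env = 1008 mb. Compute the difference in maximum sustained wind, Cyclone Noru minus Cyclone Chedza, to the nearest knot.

25 kt

Cyclone Noru: ΔP = 130; V ≈ 5.72 × 130^0.643 ≈ 130.82 kt.
Cyclone Chedza: ΔP = 93; V ≈ 5.72 × 93^0.643 ≈ 105.47 kt.
Difference ≈ 130.82 − 105.47 = 25.35 → 25 kt.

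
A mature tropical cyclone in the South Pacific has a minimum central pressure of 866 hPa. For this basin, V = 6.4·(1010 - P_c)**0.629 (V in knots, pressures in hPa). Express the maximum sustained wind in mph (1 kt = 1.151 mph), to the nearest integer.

168 mph

ΔP = 1010 − 866 = 144 hPa.
V ≈ 6.4 × 144^0.629 = 6.4 × 22.783 ≈ 145.811 kt.
145.811 × 1.151 ≈ 167.83 mph → 168 mph.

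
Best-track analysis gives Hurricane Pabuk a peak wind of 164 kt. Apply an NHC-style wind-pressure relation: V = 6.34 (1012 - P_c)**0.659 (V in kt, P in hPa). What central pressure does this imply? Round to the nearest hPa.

ΔP = (V / 6.34)^(1/0.659) = (164/6.34)^1.517.
164/6.34 = 25.868; 25.868^1.517 ≈ 139.25 hPa.
P_c = 1012 − 139.25 = 872.75 ≈ 873 hPa.

873 hPa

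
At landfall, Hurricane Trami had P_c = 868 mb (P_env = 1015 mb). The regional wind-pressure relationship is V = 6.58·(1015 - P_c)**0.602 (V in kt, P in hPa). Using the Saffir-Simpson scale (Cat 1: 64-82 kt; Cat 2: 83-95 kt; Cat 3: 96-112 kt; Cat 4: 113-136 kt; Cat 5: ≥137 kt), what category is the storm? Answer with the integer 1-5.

ΔP = 1015 − 868 = 147 mb.
V ≈ 6.58 × 147^0.602 = 6.58 × 20.17 ≈ 133 kt.
133 kt falls in the Category 4 band.

4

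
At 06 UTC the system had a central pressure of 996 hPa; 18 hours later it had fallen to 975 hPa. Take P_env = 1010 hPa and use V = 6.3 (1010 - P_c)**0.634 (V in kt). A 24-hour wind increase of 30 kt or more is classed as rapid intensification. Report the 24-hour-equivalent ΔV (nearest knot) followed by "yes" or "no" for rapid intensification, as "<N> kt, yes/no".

V₁: ΔP = 14, V ≈ 6.3 × 14^0.634 ≈ 33.57 kt.
V₂: ΔP = 35, V ≈ 6.3 × 35^0.634 ≈ 60.02 kt.
ΔV over 18 h = 26.45 kt → 24 h equivalent = 26.45 × 24/18 ≈ 35.27 kt.
35 kt ≥ 30 kt ⇒ rapid intensification.

35 kt, yes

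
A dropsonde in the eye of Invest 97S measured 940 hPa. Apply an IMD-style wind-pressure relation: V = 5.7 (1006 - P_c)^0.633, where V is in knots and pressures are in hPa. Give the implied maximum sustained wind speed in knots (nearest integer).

81 kt

ΔP = 1006 − 940 = 66 hPa.
66^0.633 ≈ 14.183.
V ≈ 5.7 × 14.183 ≈ 80.8 kt.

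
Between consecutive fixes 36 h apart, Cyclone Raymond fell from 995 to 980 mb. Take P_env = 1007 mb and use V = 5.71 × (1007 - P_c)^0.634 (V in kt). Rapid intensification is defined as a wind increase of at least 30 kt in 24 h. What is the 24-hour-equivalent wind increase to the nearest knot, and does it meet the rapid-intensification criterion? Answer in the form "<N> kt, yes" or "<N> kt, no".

12 kt, no

V₁: ΔP = 12, V ≈ 5.71 × 12^0.634 ≈ 27.60 kt.
V₂: ΔP = 27, V ≈ 5.71 × 27^0.634 ≈ 46.14 kt.
ΔV over 36 h = 18.54 kt → 24 h equivalent = 18.54 × 24/36 ≈ 12.36 kt.
12 kt < 30 kt ⇒ not rapid intensification.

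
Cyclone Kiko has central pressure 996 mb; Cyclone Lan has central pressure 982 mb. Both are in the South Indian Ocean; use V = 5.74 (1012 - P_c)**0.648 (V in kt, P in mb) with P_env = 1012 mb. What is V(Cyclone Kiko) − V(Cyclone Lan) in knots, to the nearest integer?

-17 kt

Cyclone Kiko: ΔP = 16; V ≈ 5.74 × 16^0.648 ≈ 34.61 kt.
Cyclone Lan: ΔP = 30; V ≈ 5.74 × 30^0.648 ≈ 52.01 kt.
Difference ≈ 34.61 − 52.01 = -17.40 → -17 kt.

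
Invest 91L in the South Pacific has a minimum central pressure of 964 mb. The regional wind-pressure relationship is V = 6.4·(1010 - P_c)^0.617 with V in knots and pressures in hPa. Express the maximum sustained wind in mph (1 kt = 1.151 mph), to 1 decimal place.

ΔP = 1010 − 964 = 46 mb.
V ≈ 6.4 × 46^0.617 = 6.4 × 10.615 ≈ 67.936 kt.
67.936 × 1.151 ≈ 78.19 mph → 78.2 mph.

78.2 mph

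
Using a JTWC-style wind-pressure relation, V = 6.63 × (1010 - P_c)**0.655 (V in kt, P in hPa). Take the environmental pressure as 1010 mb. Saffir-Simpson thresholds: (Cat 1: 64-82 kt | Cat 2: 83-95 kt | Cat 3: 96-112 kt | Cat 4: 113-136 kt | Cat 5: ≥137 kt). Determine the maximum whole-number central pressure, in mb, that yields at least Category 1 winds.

978 mb

Category 1 begins at V = 64 kt.
Required ΔP = (64/6.63)^(1/0.655) = 9.653^1.527 ≈ 31.86 mb.
P_c ≤ 1010 − 31.86 = 978.14, so the highest integer P_c is 978 mb.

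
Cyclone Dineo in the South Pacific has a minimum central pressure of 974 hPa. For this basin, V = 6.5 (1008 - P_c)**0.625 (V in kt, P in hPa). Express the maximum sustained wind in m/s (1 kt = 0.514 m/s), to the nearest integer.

ΔP = 1008 − 974 = 34 hPa.
V ≈ 6.5 × 34^0.625 = 6.5 × 9.061 ≈ 58.896 kt.
58.896 × 0.514 ≈ 30.27 m/s → 30 m/s.

30 m/s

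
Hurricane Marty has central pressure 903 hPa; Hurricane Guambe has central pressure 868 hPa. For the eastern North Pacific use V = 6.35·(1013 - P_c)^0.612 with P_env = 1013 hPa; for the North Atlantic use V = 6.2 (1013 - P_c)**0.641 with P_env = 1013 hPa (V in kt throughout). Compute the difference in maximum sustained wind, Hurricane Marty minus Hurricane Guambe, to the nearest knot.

Hurricane Marty: ΔP = 110; V ≈ 6.35 × 110^0.612 ≈ 112.75 kt.
Hurricane Guambe: ΔP = 145; V ≈ 6.2 × 145^0.641 ≈ 150.60 kt.
Difference ≈ 112.75 − 150.60 = -37.85 → -38 kt.

-38 kt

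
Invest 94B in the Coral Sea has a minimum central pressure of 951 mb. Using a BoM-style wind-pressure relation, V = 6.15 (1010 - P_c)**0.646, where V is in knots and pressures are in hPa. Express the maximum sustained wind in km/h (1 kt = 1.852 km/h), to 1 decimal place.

ΔP = 1010 − 951 = 59 mb.
V ≈ 6.15 × 59^0.646 = 6.15 × 13.931 ≈ 85.673 kt.
85.673 × 1.852 ≈ 158.67 km/h → 158.7 km/h.

158.7 km/h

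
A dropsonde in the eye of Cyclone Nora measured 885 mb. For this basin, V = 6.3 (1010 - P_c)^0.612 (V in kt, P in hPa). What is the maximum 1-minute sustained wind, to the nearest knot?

121 kt

ΔP = 1010 − 885 = 125 mb.
125^0.612 ≈ 19.200.
V ≈ 6.3 × 19.200 ≈ 121.0 kt.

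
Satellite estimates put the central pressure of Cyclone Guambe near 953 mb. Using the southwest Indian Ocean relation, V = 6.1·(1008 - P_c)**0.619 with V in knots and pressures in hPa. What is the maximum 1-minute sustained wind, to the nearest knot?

73 kt

ΔP = 1008 − 953 = 55 mb.
55^0.619 ≈ 11.948.
V ≈ 6.1 × 11.948 ≈ 72.9 kt.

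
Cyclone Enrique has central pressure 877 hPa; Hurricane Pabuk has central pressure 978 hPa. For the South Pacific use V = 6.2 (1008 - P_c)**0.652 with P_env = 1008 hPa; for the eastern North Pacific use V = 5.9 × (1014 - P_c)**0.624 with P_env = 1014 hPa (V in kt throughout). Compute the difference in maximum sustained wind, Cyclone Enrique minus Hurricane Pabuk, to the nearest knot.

Cyclone Enrique: ΔP = 131; V ≈ 6.2 × 131^0.652 ≈ 148.89 kt.
Hurricane Pabuk: ΔP = 36; V ≈ 5.9 × 36^0.624 ≈ 55.21 kt.
Difference ≈ 148.89 − 55.21 = 93.68 → 94 kt.

94 kt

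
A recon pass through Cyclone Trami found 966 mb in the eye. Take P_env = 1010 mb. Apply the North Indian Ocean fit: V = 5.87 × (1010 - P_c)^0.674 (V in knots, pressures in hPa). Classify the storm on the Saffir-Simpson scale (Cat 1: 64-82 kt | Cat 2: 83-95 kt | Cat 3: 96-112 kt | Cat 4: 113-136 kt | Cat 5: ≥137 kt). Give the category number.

1

ΔP = 1010 − 966 = 44 mb.
V ≈ 5.87 × 44^0.674 = 5.87 × 12.81 ≈ 75 kt.
75 kt falls in the Category 1 band.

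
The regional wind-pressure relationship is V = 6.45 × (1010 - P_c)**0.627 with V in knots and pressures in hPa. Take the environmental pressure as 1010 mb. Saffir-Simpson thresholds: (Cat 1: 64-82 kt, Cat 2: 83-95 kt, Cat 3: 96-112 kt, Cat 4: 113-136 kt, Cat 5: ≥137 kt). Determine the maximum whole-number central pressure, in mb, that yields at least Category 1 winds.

971 mb

Category 1 begins at V = 64 kt.
Required ΔP = (64/6.45)^(1/0.627) = 9.922^1.595 ≈ 38.86 mb.
P_c ≤ 1010 − 38.86 = 971.14, so the highest integer P_c is 971 mb.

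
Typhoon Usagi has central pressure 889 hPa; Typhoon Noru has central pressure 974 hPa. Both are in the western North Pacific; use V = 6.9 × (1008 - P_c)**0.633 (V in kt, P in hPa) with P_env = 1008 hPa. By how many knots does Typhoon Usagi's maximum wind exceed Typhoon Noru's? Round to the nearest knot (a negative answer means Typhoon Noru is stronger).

78 kt

Typhoon Usagi: ΔP = 119; V ≈ 6.9 × 119^0.633 ≈ 142.12 kt.
Typhoon Noru: ΔP = 34; V ≈ 6.9 × 34^0.633 ≈ 64.31 kt.
Difference ≈ 142.12 − 64.31 = 77.81 → 78 kt.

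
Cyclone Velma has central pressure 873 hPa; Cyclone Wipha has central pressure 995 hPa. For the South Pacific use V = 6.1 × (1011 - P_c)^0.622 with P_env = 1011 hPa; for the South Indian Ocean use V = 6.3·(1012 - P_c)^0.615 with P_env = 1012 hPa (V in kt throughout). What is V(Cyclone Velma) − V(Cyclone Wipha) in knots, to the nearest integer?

95 kt

Cyclone Velma: ΔP = 138; V ≈ 6.1 × 138^0.622 ≈ 130.72 kt.
Cyclone Wipha: ΔP = 17; V ≈ 6.3 × 17^0.615 ≈ 35.98 kt.
Difference ≈ 130.72 − 35.98 = 94.74 → 95 kt.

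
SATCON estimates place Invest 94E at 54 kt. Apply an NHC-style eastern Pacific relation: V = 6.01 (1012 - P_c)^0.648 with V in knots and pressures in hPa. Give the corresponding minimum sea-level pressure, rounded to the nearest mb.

ΔP = (V / 6.01)^(1/0.648) = (54/6.01)^1.543.
54/6.01 = 8.985; 8.985^1.543 ≈ 29.61 mb.
P_c = 1012 − 29.61 = 982.39 ≈ 982 mb.

982 mb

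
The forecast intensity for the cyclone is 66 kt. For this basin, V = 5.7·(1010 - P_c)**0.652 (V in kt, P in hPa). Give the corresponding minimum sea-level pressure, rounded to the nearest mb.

ΔP = (V / 5.7)^(1/0.652) = (66/5.7)^1.534.
66/5.7 = 11.579; 11.579^1.534 ≈ 42.80 mb.
P_c = 1010 − 42.80 = 967.20 ≈ 967 mb.

967 mb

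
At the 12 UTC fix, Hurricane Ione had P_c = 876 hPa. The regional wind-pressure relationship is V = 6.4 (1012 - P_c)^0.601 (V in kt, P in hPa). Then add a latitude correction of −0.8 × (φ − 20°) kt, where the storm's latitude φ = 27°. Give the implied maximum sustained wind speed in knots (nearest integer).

ΔP = 1012 − 876 = 136 hPa.
136^0.601 ≈ 19.154.
V ≈ 6.4 × 19.154 ≈ 122.6 kt.
Latitude correction: −0.8 × (27 − 20) = -5.6 kt.
Corrected V ≈ 117 kt → 117 kt.

117 kt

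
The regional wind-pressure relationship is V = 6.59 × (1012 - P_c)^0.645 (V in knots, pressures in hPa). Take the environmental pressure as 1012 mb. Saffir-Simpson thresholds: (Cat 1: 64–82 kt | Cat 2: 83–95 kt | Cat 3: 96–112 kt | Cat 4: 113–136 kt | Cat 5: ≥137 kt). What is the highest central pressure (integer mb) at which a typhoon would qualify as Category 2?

961 mb

Category 2 begins at V = 83 kt.
Required ΔP = (83/6.59)^(1/0.645) = 12.595^1.550 ≈ 50.78 mb.
P_c ≤ 1012 − 50.78 = 961.22, so the highest integer P_c is 961 mb.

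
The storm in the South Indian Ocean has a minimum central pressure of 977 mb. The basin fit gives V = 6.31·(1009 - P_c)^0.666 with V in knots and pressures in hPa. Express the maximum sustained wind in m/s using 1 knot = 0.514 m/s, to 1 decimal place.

ΔP = 1009 − 977 = 32 mb.
V ≈ 6.31 × 32^0.666 = 6.31 × 10.056 ≈ 63.454 kt.
63.454 × 0.514 ≈ 32.62 m/s → 32.6 m/s.

32.6 m/s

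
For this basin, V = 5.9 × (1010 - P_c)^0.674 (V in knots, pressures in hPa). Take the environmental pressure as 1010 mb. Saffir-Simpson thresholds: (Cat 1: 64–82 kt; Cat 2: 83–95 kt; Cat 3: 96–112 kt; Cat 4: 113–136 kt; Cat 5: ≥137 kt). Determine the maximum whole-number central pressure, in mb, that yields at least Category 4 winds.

930 mb

Category 4 begins at V = 113 kt.
Required ΔP = (113/5.9)^(1/0.674) = 19.153^1.484 ≈ 79.88 mb.
P_c ≤ 1010 − 79.88 = 930.12, so the highest integer P_c is 930 mb.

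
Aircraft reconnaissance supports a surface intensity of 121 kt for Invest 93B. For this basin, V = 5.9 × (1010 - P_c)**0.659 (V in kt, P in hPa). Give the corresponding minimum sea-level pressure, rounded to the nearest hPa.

ΔP = (V / 5.9)^(1/0.659) = (121/5.9)^1.517.
121/5.9 = 20.508; 20.508^1.517 ≈ 97.90 hPa.
P_c = 1010 − 97.90 = 912.10 ≈ 912 hPa.

912 hPa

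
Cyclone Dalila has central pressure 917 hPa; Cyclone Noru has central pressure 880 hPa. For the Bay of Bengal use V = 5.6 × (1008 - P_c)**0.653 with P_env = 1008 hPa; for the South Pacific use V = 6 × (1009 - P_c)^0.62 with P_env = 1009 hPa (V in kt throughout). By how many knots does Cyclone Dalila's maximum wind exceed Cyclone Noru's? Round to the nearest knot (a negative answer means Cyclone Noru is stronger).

Cyclone Dalila: ΔP = 91; V ≈ 5.6 × 91^0.653 ≈ 106.52 kt.
Cyclone Noru: ΔP = 129; V ≈ 6 × 129^0.62 ≈ 122.10 kt.
Difference ≈ 106.52 − 122.10 = -15.58 → -16 kt.

-16 kt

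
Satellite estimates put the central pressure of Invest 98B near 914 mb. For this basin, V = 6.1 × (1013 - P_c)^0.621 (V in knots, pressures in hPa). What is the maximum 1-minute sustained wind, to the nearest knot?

ΔP = 1013 − 914 = 99 mb.
99^0.621 ≈ 17.350.
V ≈ 6.1 × 17.350 ≈ 105.8 kt.

106 kt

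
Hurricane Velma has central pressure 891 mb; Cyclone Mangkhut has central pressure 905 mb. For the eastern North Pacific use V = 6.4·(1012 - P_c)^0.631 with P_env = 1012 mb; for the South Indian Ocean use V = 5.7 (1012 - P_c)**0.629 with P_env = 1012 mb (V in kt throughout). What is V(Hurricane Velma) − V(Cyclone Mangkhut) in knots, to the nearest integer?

24 kt

Hurricane Velma: ΔP = 121; V ≈ 6.4 × 121^0.631 ≈ 131.95 kt.
Cyclone Mangkhut: ΔP = 107; V ≈ 5.7 × 107^0.629 ≈ 107.74 kt.
Difference ≈ 131.95 − 107.74 = 24.21 → 24 kt.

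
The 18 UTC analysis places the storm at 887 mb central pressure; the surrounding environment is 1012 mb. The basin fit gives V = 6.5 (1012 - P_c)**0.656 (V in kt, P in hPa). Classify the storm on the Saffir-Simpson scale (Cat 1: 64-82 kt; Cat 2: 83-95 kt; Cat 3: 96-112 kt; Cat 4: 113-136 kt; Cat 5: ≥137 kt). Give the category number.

ΔP = 1012 − 887 = 125 mb.
V ≈ 6.5 × 125^0.656 = 6.5 × 23.75 ≈ 154 kt.
154 kt falls in the Category 5 band.

5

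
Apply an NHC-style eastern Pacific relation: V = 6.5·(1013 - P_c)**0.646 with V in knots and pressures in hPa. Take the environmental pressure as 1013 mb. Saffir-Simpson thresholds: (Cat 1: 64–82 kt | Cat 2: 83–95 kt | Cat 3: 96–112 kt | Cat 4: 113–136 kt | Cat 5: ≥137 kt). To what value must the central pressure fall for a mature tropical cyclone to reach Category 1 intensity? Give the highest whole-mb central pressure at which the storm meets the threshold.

978 mb

Category 1 begins at V = 64 kt.
Required ΔP = (64/6.5)^(1/0.646) = 9.846^1.548 ≈ 34.48 mb.
P_c ≤ 1013 − 34.48 = 978.52, so the highest integer P_c is 978 mb.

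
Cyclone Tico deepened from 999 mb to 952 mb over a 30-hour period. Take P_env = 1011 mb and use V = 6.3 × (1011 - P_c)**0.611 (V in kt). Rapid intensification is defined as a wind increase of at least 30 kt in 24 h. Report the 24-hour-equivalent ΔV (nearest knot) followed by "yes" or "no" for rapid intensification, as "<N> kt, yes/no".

V₁: ΔP = 12, V ≈ 6.3 × 12^0.611 ≈ 28.76 kt.
V₂: ΔP = 59, V ≈ 6.3 × 59^0.611 ≈ 76.09 kt.
ΔV over 30 h = 47.33 kt → 24 h equivalent = 47.33 × 24/30 ≈ 37.86 kt.
38 kt ≥ 30 kt ⇒ rapid intensification.

38 kt, yes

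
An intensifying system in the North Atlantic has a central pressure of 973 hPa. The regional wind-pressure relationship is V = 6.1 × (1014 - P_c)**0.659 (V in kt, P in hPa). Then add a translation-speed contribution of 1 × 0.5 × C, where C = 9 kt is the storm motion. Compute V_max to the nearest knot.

75 kt

ΔP = 1014 − 973 = 41 hPa.
41^0.659 ≈ 11.556.
V ≈ 6.1 × 11.556 ≈ 70.5 kt.
Translation term: 1 × 0.5 × 9 = 4.5 kt.
Corrected V ≈ 75 kt → 75 kt.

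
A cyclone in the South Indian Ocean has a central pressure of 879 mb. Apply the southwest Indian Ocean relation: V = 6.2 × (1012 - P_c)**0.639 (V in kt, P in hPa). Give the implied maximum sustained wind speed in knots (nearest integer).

ΔP = 1012 − 879 = 133 mb.
133^0.639 ≈ 22.758.
V ≈ 6.2 × 22.758 ≈ 141.1 kt.

141 kt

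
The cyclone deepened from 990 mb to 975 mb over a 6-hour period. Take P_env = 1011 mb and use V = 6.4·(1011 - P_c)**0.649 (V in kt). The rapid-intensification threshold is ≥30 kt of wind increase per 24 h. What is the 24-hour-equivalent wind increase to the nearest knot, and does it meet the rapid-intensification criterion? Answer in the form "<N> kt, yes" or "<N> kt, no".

77 kt, yes

V₁: ΔP = 21, V ≈ 6.4 × 21^0.649 ≈ 46.16 kt.
V₂: ΔP = 36, V ≈ 6.4 × 36^0.649 ≈ 65.50 kt.
ΔV over 6 h = 19.34 kt → 24 h equivalent = 19.34 × 24/6 ≈ 77.36 kt.
77 kt ≥ 30 kt ⇒ rapid intensification.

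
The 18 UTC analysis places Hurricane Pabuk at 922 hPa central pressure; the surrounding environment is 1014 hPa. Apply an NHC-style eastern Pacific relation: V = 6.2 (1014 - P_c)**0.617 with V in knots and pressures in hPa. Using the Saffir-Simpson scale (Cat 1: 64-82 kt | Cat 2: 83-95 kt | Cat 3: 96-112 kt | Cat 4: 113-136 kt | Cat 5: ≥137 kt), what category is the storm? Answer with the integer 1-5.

3

ΔP = 1014 − 922 = 92 hPa.
V ≈ 6.2 × 92^0.617 = 6.2 × 16.28 ≈ 101 kt.
101 kt falls in the Category 3 band.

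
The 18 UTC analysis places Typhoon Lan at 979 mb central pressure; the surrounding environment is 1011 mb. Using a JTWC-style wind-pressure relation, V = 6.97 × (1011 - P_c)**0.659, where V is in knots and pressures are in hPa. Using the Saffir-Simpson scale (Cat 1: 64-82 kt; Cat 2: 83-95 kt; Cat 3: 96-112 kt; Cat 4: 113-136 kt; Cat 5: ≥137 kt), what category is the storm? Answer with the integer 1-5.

1

ΔP = 1011 − 979 = 32 mb.
V ≈ 6.97 × 32^0.659 = 6.97 × 9.82 ≈ 68 kt.
68 kt falls in the Category 1 band.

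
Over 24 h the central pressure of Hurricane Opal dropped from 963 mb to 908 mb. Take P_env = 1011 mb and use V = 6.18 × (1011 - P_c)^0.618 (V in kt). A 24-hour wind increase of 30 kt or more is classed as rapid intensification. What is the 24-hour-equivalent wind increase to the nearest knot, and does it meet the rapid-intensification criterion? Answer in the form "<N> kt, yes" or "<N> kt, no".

41 kt, yes

V₁: ΔP = 48, V ≈ 6.18 × 48^0.618 ≈ 67.61 kt.
V₂: ΔP = 103, V ≈ 6.18 × 103^0.618 ≈ 108.37 kt.
ΔV over 24 h = 40.76 kt → 24 h equivalent = 40.76 × 24/24 ≈ 40.76 kt.
41 kt ≥ 30 kt ⇒ rapid intensification.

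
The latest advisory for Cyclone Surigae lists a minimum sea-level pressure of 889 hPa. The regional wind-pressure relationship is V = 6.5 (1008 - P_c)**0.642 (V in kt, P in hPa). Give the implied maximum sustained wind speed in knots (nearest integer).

140 kt

ΔP = 1008 − 889 = 119 hPa.
119^0.642 ≈ 21.503.
V ≈ 6.5 × 21.503 ≈ 139.8 kt.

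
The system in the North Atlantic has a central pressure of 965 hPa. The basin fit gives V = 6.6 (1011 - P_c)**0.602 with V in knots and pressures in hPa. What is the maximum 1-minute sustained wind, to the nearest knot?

ΔP = 1011 − 965 = 46 hPa.
46^0.602 ≈ 10.023.
V ≈ 6.6 × 10.023 ≈ 66.1 kt.

66 kt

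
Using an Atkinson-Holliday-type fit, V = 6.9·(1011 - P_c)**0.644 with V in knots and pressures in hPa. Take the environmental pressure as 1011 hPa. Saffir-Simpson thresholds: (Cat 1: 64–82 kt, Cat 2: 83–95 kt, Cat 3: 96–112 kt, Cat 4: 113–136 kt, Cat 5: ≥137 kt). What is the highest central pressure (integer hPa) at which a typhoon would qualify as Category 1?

979 hPa

Category 1 begins at V = 64 kt.
Required ΔP = (64/6.9)^(1/0.644) = 9.275^1.553 ≈ 31.77 hPa.
P_c ≤ 1011 − 31.77 = 979.23, so the highest integer P_c is 979 hPa.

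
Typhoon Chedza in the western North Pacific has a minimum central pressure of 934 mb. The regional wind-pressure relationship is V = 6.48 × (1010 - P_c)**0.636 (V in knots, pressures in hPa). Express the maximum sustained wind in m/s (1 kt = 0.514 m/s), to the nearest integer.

52 m/s

ΔP = 1010 − 934 = 76 mb.
V ≈ 6.48 × 76^0.636 = 6.48 × 15.711 ≈ 101.806 kt.
101.806 × 0.514 ≈ 52.33 m/s → 52 m/s.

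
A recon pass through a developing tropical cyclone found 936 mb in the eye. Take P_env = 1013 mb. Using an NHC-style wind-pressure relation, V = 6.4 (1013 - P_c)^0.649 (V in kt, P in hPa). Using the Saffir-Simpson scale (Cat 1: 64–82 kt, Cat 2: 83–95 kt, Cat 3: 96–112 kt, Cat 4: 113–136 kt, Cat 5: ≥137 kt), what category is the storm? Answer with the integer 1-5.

3

ΔP = 1013 − 936 = 77 mb.
V ≈ 6.4 × 77^0.649 = 6.4 × 16.76 ≈ 107 kt.
107 kt falls in the Category 3 band.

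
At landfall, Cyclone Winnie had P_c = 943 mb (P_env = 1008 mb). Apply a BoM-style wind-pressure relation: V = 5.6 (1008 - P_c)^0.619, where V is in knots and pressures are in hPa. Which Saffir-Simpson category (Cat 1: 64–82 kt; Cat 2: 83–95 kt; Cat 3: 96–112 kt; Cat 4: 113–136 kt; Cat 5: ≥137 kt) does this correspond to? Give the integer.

1

ΔP = 1008 − 943 = 65 mb.
V ≈ 5.6 × 65^0.619 = 5.6 × 13.25 ≈ 74 kt.
74 kt falls in the Category 1 band.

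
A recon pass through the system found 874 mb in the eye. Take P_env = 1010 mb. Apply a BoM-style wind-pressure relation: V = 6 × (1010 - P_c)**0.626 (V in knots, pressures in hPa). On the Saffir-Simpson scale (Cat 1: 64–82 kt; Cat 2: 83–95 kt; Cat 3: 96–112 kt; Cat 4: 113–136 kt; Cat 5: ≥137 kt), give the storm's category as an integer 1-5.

ΔP = 1010 − 874 = 136 mb.
V ≈ 6 × 136^0.626 = 6 × 21.66 ≈ 130 kt.
130 kt falls in the Category 4 band.

4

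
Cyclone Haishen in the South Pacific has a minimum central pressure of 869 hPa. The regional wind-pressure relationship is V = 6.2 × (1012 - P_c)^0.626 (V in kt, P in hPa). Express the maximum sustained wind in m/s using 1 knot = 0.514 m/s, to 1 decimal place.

ΔP = 1012 − 869 = 143 hPa.
V ≈ 6.2 × 143^0.626 = 6.2 × 22.348 ≈ 138.558 kt.
138.558 × 0.514 ≈ 71.22 m/s → 71.2 m/s.

71.2 m/s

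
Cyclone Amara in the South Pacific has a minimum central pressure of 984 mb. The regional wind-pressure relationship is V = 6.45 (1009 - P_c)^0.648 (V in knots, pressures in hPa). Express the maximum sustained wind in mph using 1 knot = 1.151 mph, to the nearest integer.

ΔP = 1009 − 984 = 25 mb.
V ≈ 6.45 × 25^0.648 = 6.45 × 8.051 ≈ 51.931 kt.
51.931 × 1.151 ≈ 59.77 mph → 60 mph.

60 mph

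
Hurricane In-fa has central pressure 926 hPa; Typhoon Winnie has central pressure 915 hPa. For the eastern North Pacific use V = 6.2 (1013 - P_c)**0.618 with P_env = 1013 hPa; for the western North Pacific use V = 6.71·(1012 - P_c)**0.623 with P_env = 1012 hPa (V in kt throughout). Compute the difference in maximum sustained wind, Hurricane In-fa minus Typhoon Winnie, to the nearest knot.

Hurricane In-fa: ΔP = 87; V ≈ 6.2 × 87^0.618 ≈ 97.95 kt.
Typhoon Winnie: ΔP = 97; V ≈ 6.71 × 97^0.623 ≈ 116.01 kt.
Difference ≈ 97.95 − 116.01 = -18.06 → -18 kt.

-18 kt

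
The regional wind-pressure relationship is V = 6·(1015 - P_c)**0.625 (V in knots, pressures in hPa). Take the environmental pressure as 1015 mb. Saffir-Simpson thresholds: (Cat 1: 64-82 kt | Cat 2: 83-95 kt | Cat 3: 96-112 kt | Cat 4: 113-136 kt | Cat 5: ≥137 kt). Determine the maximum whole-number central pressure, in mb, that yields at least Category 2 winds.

948 mb

Category 2 begins at V = 83 kt.
Required ΔP = (83/6)^(1/0.625) = 13.833^1.600 ≈ 66.91 mb.
P_c ≤ 1015 − 66.91 = 948.09, so the highest integer P_c is 948 mb.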